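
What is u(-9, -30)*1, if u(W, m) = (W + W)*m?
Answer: 540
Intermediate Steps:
u(W, m) = 2*W*m (u(W, m) = (2*W)*m = 2*W*m)
u(-9, -30)*1 = (2*(-9)*(-30))*1 = 540*1 = 540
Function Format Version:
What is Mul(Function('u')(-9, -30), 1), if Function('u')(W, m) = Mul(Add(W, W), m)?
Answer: 540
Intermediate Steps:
Function('u')(W, m) = Mul(2, W, m) (Function('u')(W, m) = Mul(Mul(2, W), m) = Mul(2, W, m))
Mul(Function('u')(-9, -30), 1) = Mul(Mul(2, -9, -30), 1) = Mul(540, 1) = 540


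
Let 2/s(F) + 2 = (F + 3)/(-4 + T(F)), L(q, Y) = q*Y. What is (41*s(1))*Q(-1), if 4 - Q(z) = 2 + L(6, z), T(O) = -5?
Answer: -2952/11 ≈ -268.36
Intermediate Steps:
L(q, Y) = Y*q
s(F) = 2/(-7/3 - F/9) (s(F) = 2/(-2 + (F + 3)/(-4 - 5)) = 2/(-2 + (3 + F)/(-9)) = 2/(-2 + (3 + F)*(-⅑)) = 2/(-2 + (-⅓ - F/9)) = 2/(-7/3 - F/9))
Q(z) = 2 - 6*z (Q(z) = 4 - (2 + z*6) = 4 - (2 + 6*z) = 4 + (-2 - 6*z) = 2 - 6*z)
(41*s(1))*Q(-1) = (41*(-18/(21 + 1)))*(2 - 6*(-1)) = (41*(-18/22))*(2 + 6) = (41*(-18*1/22))*8 = (41*(-9/11))*8 = -369/11*8 = -2952/11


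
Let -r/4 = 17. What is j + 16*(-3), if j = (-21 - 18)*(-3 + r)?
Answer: 2721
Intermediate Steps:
r = -68 (r = -4*17 = -68)
j = 2769 (j = (-21 - 18)*(-3 - 68) = -39*(-71) = 2769)
j + 16*(-3) = 2769 + 16*(-3) = 2769 - 48 = 2721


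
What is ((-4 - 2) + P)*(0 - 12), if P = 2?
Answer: 48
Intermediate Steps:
((-4 - 2) + P)*(0 - 12) = ((-4 - 2) + 2)*(0 - 12) = (-6 + 2)*(-12) = -4*(-12) = 48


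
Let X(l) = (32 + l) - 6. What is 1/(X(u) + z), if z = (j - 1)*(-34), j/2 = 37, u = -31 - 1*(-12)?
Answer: -1/2475 ≈ -0.00040404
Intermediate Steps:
u = -19 (u = -31 + 12 = -19)
j = 74 (j = 2*37 = 74)
z = -2482 (z = (74 - 1)*(-34) = 73*(-34) = -2482)
X(l) = 26 + l
1/(X(u) + z) = 1/((26 - 19) - 2482) = 1/(7 - 2482) = 1/(-2475) = -1/2475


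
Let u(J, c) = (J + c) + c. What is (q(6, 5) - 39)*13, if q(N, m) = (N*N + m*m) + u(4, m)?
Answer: 468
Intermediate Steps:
u(J, c) = J + 2*c
q(N, m) = 4 + N**2 + m**2 + 2*m (q(N, m) = (N*N + m*m) + (4 + 2*m) = (N**2 + m**2) + (4 + 2*m) = 4 + N**2 + m**2 + 2*m)
(q(6, 5) - 39)*13 = ((4 + 6**2 + 5**2 + 2*5) - 39)*13 = ((4 + 36 + 25 + 10) - 39)*13 = (75 - 39)*13 = 36*13 = 468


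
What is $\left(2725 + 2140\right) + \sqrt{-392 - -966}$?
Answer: $4865 + \sqrt{574} \approx 4889.0$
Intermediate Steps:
$\left(2725 + 2140\right) + \sqrt{-392 - -966} = 4865 + \sqrt{-392 + 966} = 4865 + \sqrt{574}$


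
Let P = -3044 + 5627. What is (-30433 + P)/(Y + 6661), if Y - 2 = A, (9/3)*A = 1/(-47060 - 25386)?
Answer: -6052863300/1448123093 ≈ -4.1798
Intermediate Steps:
P = 2583
A = -1/217338 (A = 1/(3*(-47060 - 25386)) = (1/3)/(-72446) = (1/3)*(-1/72446) = -1/217338 ≈ -4.6011e-6)
Y = 434675/217338 (Y = 2 - 1/217338 = 434675/217338 ≈ 2.0000)
(-30433 + P)/(Y + 6661) = (-30433 + 2583)/(434675/217338 + 6661) = -27850/1448123093/217338 = -27850*217338/1448123093 = -6052863300/1448123093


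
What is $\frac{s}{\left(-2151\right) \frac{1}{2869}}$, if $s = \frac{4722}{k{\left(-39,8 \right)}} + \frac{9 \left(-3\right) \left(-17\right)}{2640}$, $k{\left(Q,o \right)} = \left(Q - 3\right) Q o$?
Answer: $- \frac{368204591}{516756240} \approx -0.71253$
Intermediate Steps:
$k{\left(Q,o \right)} = Q o \left(-3 + Q\right)$ ($k{\left(Q,o \right)} = \left(Q - 3\right) Q o = \left(-3 + Q\right) Q o = Q \left(-3 + Q\right) o = Q o \left(-3 + Q\right)$)
$s = \frac{128339}{240240}$ ($s = \frac{4722}{\left(-39\right) 8 \left(-3 - 39\right)} + \frac{9 \left(-3\right) \left(-17\right)}{2640} = \frac{4722}{\left(-39\right) 8 \left(-42\right)} + \left(-27\right) \left(-17\right) \frac{1}{2640} = \frac{4722}{13104} + 459 \cdot \frac{1}{2640} = 4722 \cdot \frac{1}{13104} + \frac{153}{880} = \frac{787}{2184} + \frac{153}{880} = \frac{128339}{240240} \approx 0.53421$)
$\frac{s}{\left(-2151\right) \frac{1}{2869}} = \frac{128339}{240240 \left(- \frac{2151}{2869}\right)} = \frac{128339}{240240} \left(- \frac{2869}{2151}\right) = - \frac{368204591}{516756240}$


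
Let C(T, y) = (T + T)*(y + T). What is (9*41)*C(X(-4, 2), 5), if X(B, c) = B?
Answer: -2952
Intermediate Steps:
C(T, y) = 2*T*(T + y) (C(T, y) = (2*T)*(T + y) = 2*T*(T + y))
(9*41)*C(X(-4, 2), 5) = (9*41)*(2*(-4)*(-4 + 5)) = 369*(2*(-4)*1) = 369*(-8) = -2952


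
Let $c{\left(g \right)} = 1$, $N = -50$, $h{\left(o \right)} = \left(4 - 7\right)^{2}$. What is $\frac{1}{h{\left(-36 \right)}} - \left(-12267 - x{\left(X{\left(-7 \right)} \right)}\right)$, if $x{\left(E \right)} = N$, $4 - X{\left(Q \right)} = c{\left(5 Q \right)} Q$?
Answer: $\frac{109954}{9} \approx 12217.0$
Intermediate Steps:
$h{\left(o \right)} = 9$ ($h{\left(o \right)} = \left(-3\right)^{2} = 9$)
$X{\left(Q \right)} = 4 - Q$ ($X{\left(Q \right)} = 4 - 1 Q = 4 - Q$)
$x{\left(E \right)} = -50$
$\frac{1}{h{\left(-36 \right)}} - \left(-12267 - x{\left(X{\left(-7 \right)} \right)}\right) = \frac{1}{9} - \left(-12267 - -50\right) = \frac{1}{9} - \left(-12267 + 50\right) = \frac{1}{9} - -12217 = \frac{1}{9} + 12217 = \frac{109954}{9}$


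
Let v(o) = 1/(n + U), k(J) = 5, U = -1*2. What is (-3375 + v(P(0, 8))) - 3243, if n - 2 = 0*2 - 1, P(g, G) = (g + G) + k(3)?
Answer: -6619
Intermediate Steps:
U = -2
P(g, G) = 5 + G + g (P(g, G) = (g + G) + 5 = (G + g) + 5 = 5 + G + g)
n = 1 (n = 2 + (0*2 - 1) = 2 + (0 - 1) = 2 - 1 = 1)
v(o) = -1 (v(o) = 1/(1 - 2) = 1/(-1) = -1)
(-3375 + v(P(0, 8))) - 3243 = (-3375 - 1) - 3243 = -3376 - 3243 = -6619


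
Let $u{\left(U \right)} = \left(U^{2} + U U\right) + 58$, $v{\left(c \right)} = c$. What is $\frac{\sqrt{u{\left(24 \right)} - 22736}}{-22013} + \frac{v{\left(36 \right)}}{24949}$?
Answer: $\frac{36}{24949} - \frac{i \sqrt{21526}}{22013} \approx 0.0014429 - 0.006665 i$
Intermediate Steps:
$u{\left(U \right)} = 58 + 2 U^{2}$ ($u{\left(U \right)} = \left(U^{2} + U^{2}\right) + 58 = 2 U^{2} + 58 = 58 + 2 U^{2}$)
$\frac{\sqrt{u{\left(24 \right)} - 22736}}{-22013} + \frac{v{\left(36 \right)}}{24949} = \frac{\sqrt{\left(58 + 2 \cdot 24^{2}\right) - 22736}}{-22013} + \frac{36}{24949} = \sqrt{\left(58 + 2 \cdot 576\right) - 22736} \left(- \frac{1}{22013}\right) + 36 \cdot \frac{1}{24949} = \sqrt{\left(58 + 1152\right) - 22736} \left(- \frac{1}{22013}\right) + \frac{36}{24949} = \sqrt{1210 - 22736} \left(- \frac{1}{22013}\right) + \frac{36}{24949} = \sqrt{-21526} \left(- \frac{1}{22013}\right) + \frac{36}{24949} = i \sqrt{21526} \left(- \frac{1}{22013}\right) + \frac{36}{24949} = - \frac{i \sqrt{21526}}{22013} + \frac{36}{24949} = \frac{36}{24949} - \frac{i \sqrt{21526}}{22013}$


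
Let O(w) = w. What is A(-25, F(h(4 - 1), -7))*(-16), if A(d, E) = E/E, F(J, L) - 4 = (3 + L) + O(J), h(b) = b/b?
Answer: -16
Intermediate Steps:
h(b) = 1
F(J, L) = 7 + J + L (F(J, L) = 4 + ((3 + L) + J) = 4 + (3 + J + L) = 7 + J + L)
A(d, E) = 1
A(-25, F(h(4 - 1), -7))*(-16) = 1*(-16) = -16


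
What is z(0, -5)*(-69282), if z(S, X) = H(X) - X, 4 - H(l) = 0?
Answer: -623538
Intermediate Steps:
H(l) = 4 (H(l) = 4 - 1*0 = 4 + 0 = 4)
z(S, X) = 4 - X
z(0, -5)*(-69282) = (4 - 1*(-5))*(-69282) = (4 + 5)*(-69282) = 9*(-69282) = -623538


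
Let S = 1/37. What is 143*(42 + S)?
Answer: 222365/37 ≈ 6009.9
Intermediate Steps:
S = 1/37 ≈ 0.027027
143*(42 + S) = 143*(42 + 1/37) = 143*(1555/37) = 222365/37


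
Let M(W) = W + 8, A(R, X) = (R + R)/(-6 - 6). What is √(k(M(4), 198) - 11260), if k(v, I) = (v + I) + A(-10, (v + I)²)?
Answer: I*√99435/3 ≈ 105.11*I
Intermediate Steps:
A(R, X) = -R/6 (A(R, X) = (2*R)/(-12) = (2*R)*(-1/12) = -R/6)
M(W) = 8 + W
k(v, I) = 5/3 + I + v (k(v, I) = (v + I) - ⅙*(-10) = (I + v) + 5/3 = 5/3 + I + v)
√(k(M(4), 198) - 11260) = √((5/3 + 198 + (8 + 4)) - 11260) = √((5/3 + 198 + 12) - 11260) = √(635/3 - 11260) = √(-33145/3) = I*√99435/3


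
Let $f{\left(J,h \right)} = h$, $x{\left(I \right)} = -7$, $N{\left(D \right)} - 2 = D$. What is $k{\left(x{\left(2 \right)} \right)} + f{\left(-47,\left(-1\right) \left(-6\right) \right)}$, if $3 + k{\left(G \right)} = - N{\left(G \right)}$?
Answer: $8$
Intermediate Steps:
$N{\left(D \right)} = 2 + D$
$k{\left(G \right)} = -5 - G$ ($k{\left(G \right)} = -3 - \left(2 + G\right) = -5 - G$)
$k{\left(x{\left(2 \right)} \right)} + f{\left(-47,\left(-1\right) \left(-6\right) \right)} = \left(-5 - -7\right) - -6 = \left(-5 + 7\right) + 6 = 2 + 6 = 8$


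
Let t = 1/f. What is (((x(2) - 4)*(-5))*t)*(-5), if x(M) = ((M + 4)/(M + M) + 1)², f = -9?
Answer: -25/4 ≈ -6.2500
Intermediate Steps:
x(M) = (1 + (4 + M)/(2*M))² (x(M) = ((4 + M)/((2*M)) + 1)² = ((4 + M)*(1/(2*M)) + 1)² = ((4 + M)/(2*M) + 1)² = (1 + (4 + M)/(2*M))²)
t = -⅑ (t = 1/(-9) = -⅑ ≈ -0.11111)
(((x(2) - 4)*(-5))*t)*(-5) = ((((¼)*(4 + 3*2)²/2² - 4)*(-5))*(-⅑))*(-5) = ((((¼)*(¼)*(4 + 6)² - 4)*(-5))*(-⅑))*(-5) = ((((¼)*(¼)*10² - 4)*(-5))*(-⅑))*(-5) = ((((¼)*(¼)*100 - 4)*(-5))*(-⅑))*(-5) = (((25/4 - 4)*(-5))*(-⅑))*(-5) = (((9/4)*(-5))*(-⅑))*(-5) = -45/4*(-⅑)*(-5) = (5/4)*(-5) = -25/4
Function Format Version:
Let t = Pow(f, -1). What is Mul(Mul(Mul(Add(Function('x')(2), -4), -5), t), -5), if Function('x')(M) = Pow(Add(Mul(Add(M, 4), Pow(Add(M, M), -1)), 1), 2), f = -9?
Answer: Rational(-25, 4) ≈ -6.2500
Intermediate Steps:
Function('x')(M) = Pow(Add(1, Mul(Rational(1, 2), Pow(M, -1), Add(4, M))), 2) (Function('x')(M) = Pow(Add(Mul(Add(4, M), Pow(Mul(2, M), -1)), 1), 2) = Pow(Add(Mul(Add(4, M), Mul(Rational(1, 2), Pow(M, -1))), 1), 2) = Pow(Add(Mul(Rational(1, 2), Pow(M, -1), Add(4, M)), 1), 2) = Pow(Add(1, Mul(Rational(1, 2), Pow(M, -1), Add(4, M))), 2))
t = Rational(-1, 9) (t = Pow(-9, -1) = Rational(-1, 9) ≈ -0.11111)
Mul(Mul(Mul(Add(Function('x')(2), -4), -5), t), -5) = Mul(Mul(Mul(Add(Mul(Rational(1, 4), Pow(2, -2), Pow(Add(4, Mul(3, 2)), 2)), -4), -5), Rational(-1, 9)), -5) = Mul(Mul(Mul(Add(Mul(Rational(1, 4), Rational(1, 4), Pow(Add(4, 6), 2)), -4), -5), Rational(-1, 9)), -5) = Mul(Mul(Mul(Add(Mul(Rational(1, 4), Rational(1, 4), Pow(10, 2)), -4), -5), Rational(-1, 9)), -5) = Mul(Mul(Mul(Add(Mul(Rational(1, 4), Rational(1, 4), 100), -4), -5), Rational(-1, 9)), -5) = Mul(Mul(Mul(Add(Rational(25, 4), -4), -5), Rational(-1, 9)), -5) = Mul(Mul(Mul(Rational(9, 4), -5), Rational(-1, 9)), -5) = Mul(Mul(Rational(-45, 4), Rational(-1, 9)), -5) = Mul(Rational(5, 4), -5) = Rational(-25, 4)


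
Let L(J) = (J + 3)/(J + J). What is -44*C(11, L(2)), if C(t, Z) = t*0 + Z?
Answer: -55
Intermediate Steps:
L(J) = (3 + J)/(2*J) (L(J) = (3 + J)/((2*J)) = (3 + J)*(1/(2*J)) = (3 + J)/(2*J))
C(t, Z) = Z (C(t, Z) = 0 + Z = Z)
-44*C(11, L(2)) = -22*(3 + 2)/2 = -22*5/2 = -44*5/4 = -55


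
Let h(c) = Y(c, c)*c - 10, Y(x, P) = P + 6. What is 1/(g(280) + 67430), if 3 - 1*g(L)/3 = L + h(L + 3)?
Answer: -1/178732 ≈ -5.5950e-6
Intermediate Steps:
Y(x, P) = 6 + P
h(c) = -10 + c*(6 + c) (h(c) = (6 + c)*c - 10 = c*(6 + c) - 10 = -10 + c*(6 + c))
g(L) = 39 - 3*L - 3*(3 + L)*(9 + L) (g(L) = 9 - 3*(L + (-10 + (L + 3)*(6 + (L + 3)))) = 9 - 3*(L + (-10 + (3 + L)*(6 + (3 + L)))) = 9 - 3*(L + (-10 + (3 + L)*(9 + L))) = 9 - 3*(-10 + L + (3 + L)*(9 + L)) = 9 + (30 - 3*L - 3*(3 + L)*(9 + L)) = 39 - 3*L - 3*(3 + L)*(9 + L))
1/(g(280) + 67430) = 1/((39 - 3*280 - 3*(3 + 280)*(9 + 280)) + 67430) = 1/((39 - 840 - 3*283*289) + 67430) = 1/((39 - 840 - 245361) + 67430) = 1/(-246162 + 67430) = 1/(-178732) = -1/178732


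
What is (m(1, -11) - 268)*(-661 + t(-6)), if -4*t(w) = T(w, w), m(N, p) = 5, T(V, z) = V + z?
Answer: 173054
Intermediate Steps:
t(w) = -w/2 (t(w) = -(w + w)/4 = -w/2)
(m(1, -11) - 268)*(-661 + t(-6)) = (5 - 268)*(-661 - ½*(-6)) = -263*(-661 + 3) = -263*(-658) = 173054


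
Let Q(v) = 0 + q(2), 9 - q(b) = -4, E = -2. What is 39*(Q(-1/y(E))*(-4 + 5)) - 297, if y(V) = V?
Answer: 210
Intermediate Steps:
q(b) = 13 (q(b) = 9 - 1*(-4) = 9 + 4 = 13)
Q(v) = 13 (Q(v) = 0 + 13 = 13)
39*(Q(-1/y(E))*(-4 + 5)) - 297 = 39*(13*(-4 + 5)) - 297 = 39*(13*1) - 297 = 39*13 - 297 = 507 - 297 = 210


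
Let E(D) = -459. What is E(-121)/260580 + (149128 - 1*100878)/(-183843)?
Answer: -4219122979/15968602980 ≈ -0.26421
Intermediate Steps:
E(-121)/260580 + (149128 - 1*100878)/(-183843) = -459/260580 + (149128 - 1*100878)/(-183843) = -459*1/260580 + (149128 - 100878)*(-1/183843) = -153/86860 + 48250*(-1/183843) = -153/86860 - 48250/183843 = -4219122979/15968602980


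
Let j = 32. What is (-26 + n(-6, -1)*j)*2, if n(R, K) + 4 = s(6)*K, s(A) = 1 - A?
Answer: 12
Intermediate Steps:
n(R, K) = -4 - 5*K (n(R, K) = -4 + (1 - 1*6)*K = -4 + (1 - 6)*K = -4 - 5*K)
(-26 + n(-6, -1)*j)*2 = (-26 + (-4 - 5*(-1))*32)*2 = (-26 + (-4 + 5)*32)*2 = (-26 + 1*32)*2 = (-26 + 32)*2 = 6*2 = 12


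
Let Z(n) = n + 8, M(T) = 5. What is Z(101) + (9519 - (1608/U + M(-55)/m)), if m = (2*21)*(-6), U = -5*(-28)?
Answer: 12116833/1260 ≈ 9616.5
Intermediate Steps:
U = 140
Z(n) = 8 + n
m = -252 (m = 42*(-6) = -252)
Z(101) + (9519 - (1608/U + M(-55)/m)) = (8 + 101) + (9519 - (1608/140 + 5/(-252))) = 109 + (9519 - (1608*(1/140) + 5*(-1/252))) = 109 + (9519 - (402/35 - 5/252)) = 109 + (9519 - 1*14447/1260) = 109 + (9519 - 14447/1260) = 109 + 11979493/1260 = 12116833/1260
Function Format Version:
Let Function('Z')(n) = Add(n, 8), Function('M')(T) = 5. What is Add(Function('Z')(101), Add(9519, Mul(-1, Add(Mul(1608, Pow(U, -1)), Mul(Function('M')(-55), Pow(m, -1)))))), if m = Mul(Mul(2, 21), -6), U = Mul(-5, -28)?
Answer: Rational(12116833, 1260) ≈ 9616.5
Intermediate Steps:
U = 140
Function('Z')(n) = Add(8, n)
m = -252 (m = Mul(42, -6) = -252)
Add(Function('Z')(101), Add(9519, Mul(-1, Add(Mul(1608, Pow(U, -1)), Mul(Function('M')(-55), Pow(m, -1)))))) = Add(Add(8, 101), Add(9519, Mul(-1, Add(Mul(1608, Pow(140, -1)), Mul(5, Pow(-252, -1)))))) = Add(109, Add(9519, Mul(-1, Add(Mul(1608, Rational(1, 140)), Mul(5, Rational(-1, 252)))))) = Add(109, Add(9519, Mul(-1, Add(Rational(402, 35), Rational(-5, 252))))) = Add(109, Add(9519, Mul(-1, Rational(14447, 1260)))) = Add(109, Add(9519, Rational(-14447, 1260))) = Add(109, Rational(11979493, 1260)) = Rational(12116833, 1260)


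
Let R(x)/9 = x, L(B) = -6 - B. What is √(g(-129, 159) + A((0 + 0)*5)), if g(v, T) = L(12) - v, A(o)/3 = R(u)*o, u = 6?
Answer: √111 ≈ 10.536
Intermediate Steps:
R(x) = 9*x
A(o) = 162*o (A(o) = 3*((9*6)*o) = 3*(54*o) = 162*o)
g(v, T) = -18 - v (g(v, T) = (-6 - 1*12) - v = (-6 - 12) - v = -18 - v)
√(g(-129, 159) + A((0 + 0)*5)) = √((-18 - 1*(-129)) + 162*((0 + 0)*5)) = √((-18 + 129) + 162*(0*5)) = √(111 + 162*0) = √(111 + 0) = √111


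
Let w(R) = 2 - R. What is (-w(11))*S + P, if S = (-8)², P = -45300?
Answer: -44724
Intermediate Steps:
S = 64
(-w(11))*S + P = -(2 - 1*11)*64 - 45300 = -(2 - 11)*64 - 45300 = -1*(-9)*64 - 45300 = 9*64 - 45300 = 576 - 45300 = -44724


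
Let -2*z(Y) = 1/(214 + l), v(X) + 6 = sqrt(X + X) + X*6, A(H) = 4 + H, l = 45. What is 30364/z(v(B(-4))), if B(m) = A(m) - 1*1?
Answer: -15728552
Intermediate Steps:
B(m) = 3 + m (B(m) = (4 + m) - 1*1 = (4 + m) - 1 = 3 + m)
v(X) = -6 + 6*X + sqrt(2)*sqrt(X) (v(X) = -6 + (sqrt(X + X) + X*6) = -6 + (sqrt(2*X) + 6*X) = -6 + (sqrt(2)*sqrt(X) + 6*X) = -6 + (6*X + sqrt(2)*sqrt(X)) = -6 + 6*X + sqrt(2)*sqrt(X))
z(Y) = -1/518 (z(Y) = -1/(2*(214 + 45)) = -1/2/259 = -1/2*1/259 = -1/518)
30364/z(v(B(-4))) = 30364/(-1/518) = 30364*(-518) = -15728552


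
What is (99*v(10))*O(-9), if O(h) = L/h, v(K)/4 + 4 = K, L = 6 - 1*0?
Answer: -1584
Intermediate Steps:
L = 6 (L = 6 + 0 = 6)
v(K) = -16 + 4*K
O(h) = 6/h
(99*v(10))*O(-9) = (99*(-16 + 4*10))*(6/(-9)) = (99*(-16 + 40))*(6*(-⅑)) = (99*24)*(-⅔) = 2376*(-⅔) = -1584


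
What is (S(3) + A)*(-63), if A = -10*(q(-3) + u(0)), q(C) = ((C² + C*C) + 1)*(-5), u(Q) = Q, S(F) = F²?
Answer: -60417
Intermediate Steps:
q(C) = -5 - 10*C² (q(C) = ((C² + C²) + 1)*(-5) = (2*C² + 1)*(-5) = (1 + 2*C²)*(-5) = -5 - 10*C²)
A = 950 (A = -10*((-5 - 10*(-3)²) + 0) = -10*((-5 - 10*9) + 0) = -10*((-5 - 90) + 0) = -10*(-95 + 0) = -10*(-95) = 950)
(S(3) + A)*(-63) = (3² + 950)*(-63) = (9 + 950)*(-63) = 959*(-63) = -60417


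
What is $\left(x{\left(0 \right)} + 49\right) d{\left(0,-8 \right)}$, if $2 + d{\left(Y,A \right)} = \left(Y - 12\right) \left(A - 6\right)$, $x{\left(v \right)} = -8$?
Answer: $6806$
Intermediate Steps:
$d{\left(Y,A \right)} = -2 + \left(-12 + Y\right) \left(-6 + A\right)$ ($d{\left(Y,A \right)} = -2 + \left(Y - 12\right) \left(A - 6\right) = -2 + \left(-12 + Y\right) \left(-6 + A\right)$)
$\left(x{\left(0 \right)} + 49\right) d{\left(0,-8 \right)} = \left(-8 + 49\right) \left(70 - -96 - 0 - 0\right) = 41 \left(70 + 96 + 0 + 0\right) = 41 \cdot 166 = 6806$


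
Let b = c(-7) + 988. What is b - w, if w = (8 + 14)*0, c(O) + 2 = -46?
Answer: 940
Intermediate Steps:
c(O) = -48 (c(O) = -2 - 46 = -48)
w = 0 (w = 22*0 = 0)
b = 940 (b = -48 + 988 = 940)
b - w = 940 - 1*0 = 940 + 0 = 940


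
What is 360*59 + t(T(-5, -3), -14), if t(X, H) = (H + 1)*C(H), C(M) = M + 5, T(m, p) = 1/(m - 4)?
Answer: 21357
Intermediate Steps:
T(m, p) = 1/(-4 + m)
C(M) = 5 + M
t(X, H) = (1 + H)*(5 + H) (t(X, H) = (H + 1)*(5 + H) = (1 + H)*(5 + H))
360*59 + t(T(-5, -3), -14) = 360*59 + (1 - 14)*(5 - 14) = 21240 - 13*(-9) = 21240 + 117 = 21357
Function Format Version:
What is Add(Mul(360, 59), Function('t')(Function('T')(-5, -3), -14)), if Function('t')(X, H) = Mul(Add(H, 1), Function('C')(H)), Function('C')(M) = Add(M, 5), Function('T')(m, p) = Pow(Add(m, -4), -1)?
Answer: 21357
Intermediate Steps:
Function('T')(m, p) = Pow(Add(-4, m), -1)
Function('C')(M) = Add(5, M)
Function('t')(X, H) = Mul(Add(1, H), Add(5, H)) (Function('t')(X, H) = Mul(Add(H, 1), Add(5, H)) = Mul(Add(1, H), Add(5, H)))
Add(Mul(360, 59), Function('t')(Function('T')(-5, -3), -14)) = Add(Mul(360, 59), Mul(Add(1, -14), Add(5, -14))) = Add(21240, Mul(-13, -9)) = Add(21240, 117) = 21357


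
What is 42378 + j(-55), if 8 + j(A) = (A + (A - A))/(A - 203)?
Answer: 10931515/258 ≈ 42370.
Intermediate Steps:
j(A) = -8 + A/(-203 + A) (j(A) = -8 + (A + (A - A))/(A - 203) = -8 + (A + 0)/(-203 + A) = -8 + A/(-203 + A))
42378 + j(-55) = 42378 + 7*(232 - 1*(-55))/(-203 - 55) = 42378 + 7*(232 + 55)/(-258) = 42378 + 7*(-1/258)*287 = 42378 - 2009/258 = 10931515/258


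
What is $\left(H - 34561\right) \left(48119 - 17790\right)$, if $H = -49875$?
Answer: $-2560859444$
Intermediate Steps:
$\left(H - 34561\right) \left(48119 - 17790\right) = \left(-49875 - 34561\right) \left(48119 - 17790\right) = \left(-84436\right) 30329 = -2560859444$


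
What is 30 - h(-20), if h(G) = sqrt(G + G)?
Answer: 30 - 2*I*sqrt(10) ≈ 30.0 - 6.3246*I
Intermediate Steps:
h(G) = sqrt(2)*sqrt(G) (h(G) = sqrt(2*G) = sqrt(2)*sqrt(G))
30 - h(-20) = 30 - sqrt(2)*sqrt(-20) = 30 - sqrt(2)*2*I*sqrt(5) = 30 - 2*I*sqrt(10)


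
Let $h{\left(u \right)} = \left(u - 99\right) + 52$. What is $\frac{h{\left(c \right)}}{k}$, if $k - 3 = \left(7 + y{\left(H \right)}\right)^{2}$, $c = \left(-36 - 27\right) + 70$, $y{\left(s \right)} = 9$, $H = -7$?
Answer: $- \frac{40}{259} \approx -0.15444$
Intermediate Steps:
$c = 7$ ($c = -63 + 70 = 7$)
$k = 259$ ($k = 3 + \left(7 + 9\right)^{2} = 3 + 16^{2} = 3 + 256 = 259$)
$h{\left(u \right)} = -47 + u$ ($h{\left(u \right)} = \left(-99 + u\right) + 52 = -47 + u$)
$\frac{h{\left(c \right)}}{k} = \frac{-47 + 7}{259} = \left(-40\right) \frac{1}{259} = - \frac{40}{259}$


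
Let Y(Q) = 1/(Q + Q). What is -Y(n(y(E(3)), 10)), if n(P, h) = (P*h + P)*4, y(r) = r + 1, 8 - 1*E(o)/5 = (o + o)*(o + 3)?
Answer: 1/12232 ≈ 8.1753e-5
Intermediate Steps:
E(o) = 40 - 10*o*(3 + o) (E(o) = 40 - 5*(o + o)*(o + 3) = 40 - 5*2*o*(3 + o) = 40 - 10*o*(3 + o))
y(r) = 1 + r
n(P, h) = 4*P + 4*P*h (n(P, h) = (P + P*h)*4 = 4*P + 4*P*h)
Y(Q) = 1/(2*Q)
-Y(n(y(E(3)), 10)) = -1/(2*(4*(1 + (40 - 30*3 - 10*3**2))*(1 + 10))) = -1/(2*(4*(1 + (40 - 90 - 10*9))*11)) = -1/(2*(4*(1 + (40 - 90 - 90))*11)) = -1/(2*(4*(1 - 140)*11)) = -1/(2*(4*(-139)*11)) = -1/(2*(-6116)) = -(-1)/(2*6116) = -1*(-1/12232) = 1/12232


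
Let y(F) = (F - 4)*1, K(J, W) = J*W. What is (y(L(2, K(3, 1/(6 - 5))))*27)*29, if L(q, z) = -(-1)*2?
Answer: -1566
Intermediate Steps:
L(q, z) = 2 (L(q, z) = -1*(-2) = 2)
y(F) = -4 + F (y(F) = (-4 + F)*1 = -4 + F)
(y(L(2, K(3, 1/(6 - 5))))*27)*29 = ((-4 + 2)*27)*29 = -2*27*29 = -54*29 = -1566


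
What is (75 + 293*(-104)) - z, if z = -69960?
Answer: 39563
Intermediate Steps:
(75 + 293*(-104)) - z = (75 + 293*(-104)) - 1*(-69960) = (75 - 30472) + 69960 = -30397 + 69960 = 39563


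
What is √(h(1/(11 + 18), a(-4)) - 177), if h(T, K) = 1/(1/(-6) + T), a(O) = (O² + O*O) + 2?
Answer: I*√97635/23 ≈ 13.585*I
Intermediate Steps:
a(O) = 2 + 2*O² (a(O) = (O² + O²) + 2 = 2*O² + 2 = 2 + 2*O²)
h(T, K) = 1/(-⅙ + T)
√(h(1/(11 + 18), a(-4)) - 177) = √(6/(-1 + 6/(11 + 18)) - 177) = √(6/(-1 + 6/29) - 177) = √(6/(-23/29) - 177) = √(6*(-29/23) - 177) = √(-174/23 - 177) = √(-4245/23) = I*√97635/23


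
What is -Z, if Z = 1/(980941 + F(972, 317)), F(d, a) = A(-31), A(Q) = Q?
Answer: -1/980910 ≈ -1.0195e-6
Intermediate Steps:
F(d, a) = -31
Z = 1/980910 (Z = 1/(980941 - 31) = 1/980910 ≈ 1.0195e-6)
-Z = -1*1/980910 = -1/980910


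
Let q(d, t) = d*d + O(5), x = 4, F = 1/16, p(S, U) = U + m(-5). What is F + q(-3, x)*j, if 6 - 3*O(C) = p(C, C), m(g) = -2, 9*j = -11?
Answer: -1751/144 ≈ -12.160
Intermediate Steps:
j = -11/9 (j = (1/9)*(-11) = -11/9 ≈ -1.2222)
p(S, U) = -2 + U (p(S, U) = U - 2 = -2 + U)
O(C) = 8/3 - C/3 (O(C) = 2 - (-2 + C)/3 = 2 + (2/3 - C/3) = 8/3 - C/3)
F = 1/16 ≈ 0.062500
q(d, t) = 1 + d**2 (q(d, t) = d*d + (8/3 - 1/3*5) = d**2 + (8/3 - 5/3) = d**2 + 1 = 1 + d**2)
F + q(-3, x)*j = 1/16 + (1 + (-3)**2)*(-11/9) = 1/16 + (1 + 9)*(-11/9) = 1/16 + 10*(-11/9) = 1/16 - 110/9 = -1751/144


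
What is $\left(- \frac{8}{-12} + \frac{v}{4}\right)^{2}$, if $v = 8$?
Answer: $\frac{64}{9} \approx 7.1111$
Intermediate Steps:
$\left(- \frac{8}{-12} + \frac{v}{4}\right)^{2} = \left(- \frac{8}{-12} + \frac{8}{4}\right)^{2} = \left(\left(-8\right) \left(- \frac{1}{12}\right) + 8 \cdot \frac{1}{4}\right)^{2} = \left(\frac{2}{3} + 2\right)^{2} = \left(\frac{8}{3}\right)^{2} = \frac{64}{9}$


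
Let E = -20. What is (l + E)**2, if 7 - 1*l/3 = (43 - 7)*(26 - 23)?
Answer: 104329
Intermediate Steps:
l = -303 (l = 21 - 3*(43 - 7)*(26 - 23) = 21 - 108*3 = 21 - 3*108 = 21 - 324 = -303)
(l + E)**2 = (-303 - 20)**2 = (-323)**2 = 104329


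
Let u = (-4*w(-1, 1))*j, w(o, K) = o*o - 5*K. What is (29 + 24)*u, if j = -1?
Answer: -848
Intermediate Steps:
w(o, K) = o² - 5*K
u = -16 (u = -4*((-1)² - 5*1)*(-1) = -4*(1 - 5)*(-1) = -4*(-4)*(-1) = 16*(-1) = -16)
(29 + 24)*u = (29 + 24)*(-16) = 53*(-16) = -848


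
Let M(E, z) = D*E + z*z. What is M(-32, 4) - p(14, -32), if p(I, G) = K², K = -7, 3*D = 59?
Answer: -1987/3 ≈ -662.33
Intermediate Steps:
D = 59/3 (D = (⅓)*59 = 59/3 ≈ 19.667)
p(I, G) = 49 (p(I, G) = (-7)² = 49)
M(E, z) = z² + 59*E/3 (M(E, z) = 59*E/3 + z*z = 59*E/3 + z² = z² + 59*E/3)
M(-32, 4) - p(14, -32) = (4² + (59/3)*(-32)) - 1*49 = (16 - 1888/3) - 49 = -1840/3 - 49 = -1987/3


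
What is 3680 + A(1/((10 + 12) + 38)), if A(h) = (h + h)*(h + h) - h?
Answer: 1655993/450 ≈ 3680.0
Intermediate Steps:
A(h) = -h + 4*h**2 (A(h) = (2*h)*(2*h) - h = 4*h**2 - h = -h + 4*h**2)
3680 + A(1/((10 + 12) + 38)) = 3680 + (-1 + 4/((10 + 12) + 38))/((10 + 12) + 38) = 3680 + (-1 + 4/(22 + 38))/(22 + 38) = 3680 + (-1 + 4/60)/60 = 3680 + (-1 + 4*(1/60))/60 = 3680 + (-1 + 1/15)/60 = 3680 + (1/60)*(-14/15) = 3680 - 7/450 = 1655993/450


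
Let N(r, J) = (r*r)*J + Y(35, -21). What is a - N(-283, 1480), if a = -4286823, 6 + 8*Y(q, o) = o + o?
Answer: -122818537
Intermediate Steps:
Y(q, o) = -¾ + o/4 (Y(q, o) = -¾ + (o + o)/8 = -¾ + (2*o)/8 = -¾ + o/4)
N(r, J) = -6 + J*r² (N(r, J) = (r*r)*J + (-¾ + (¼)*(-21)) = r²*J + (-¾ - 21/4) = J*r² - 6 = -6 + J*r²)
a - N(-283, 1480) = -4286823 - (-6 + 1480*(-283)²) = -4286823 - (-6 + 1480*80089) = -4286823 - (-6 + 118531720) = -4286823 - 1*118531714 = -4286823 - 118531714 = -122818537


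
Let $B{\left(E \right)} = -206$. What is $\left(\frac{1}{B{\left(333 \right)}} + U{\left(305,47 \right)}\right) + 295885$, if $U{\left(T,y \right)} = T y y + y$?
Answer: $\frac{199753461}{206} \approx 9.6968 \cdot 10^{5}$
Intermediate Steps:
$U{\left(T,y \right)} = y + T y^{2}$ ($U{\left(T,y \right)} = T y^{2} + y = y + T y^{2}$)
$\left(\frac{1}{B{\left(333 \right)}} + U{\left(305,47 \right)}\right) + 295885 = \left(\frac{1}{-206} + 47 \left(1 + 305 \cdot 47\right)\right) + 295885 = \left(- \frac{1}{206} + 47 \left(1 + 14335\right)\right) + 295885 = \left(- \frac{1}{206} + 47 \cdot 14336\right) + 295885 = \left(- \frac{1}{206} + 673792\right) + 295885 = \frac{138801151}{206} + 295885 = \frac{199753461}{206}$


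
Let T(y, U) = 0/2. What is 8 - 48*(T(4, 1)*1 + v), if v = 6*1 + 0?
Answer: -280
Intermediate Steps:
v = 6 (v = 6 + 0 = 6)
T(y, U) = 0 (T(y, U) = 0*(½) = 0)
8 - 48*(T(4, 1)*1 + v) = 8 - 48*(0*1 + 6) = 8 - 48*(0 + 6) = 8 - 48*6 = 8 - 288 = -280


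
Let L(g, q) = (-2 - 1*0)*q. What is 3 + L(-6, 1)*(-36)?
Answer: 75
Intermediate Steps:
L(g, q) = -2*q (L(g, q) = (-2 + 0)*q = -2*q)
3 + L(-6, 1)*(-36) = 3 - 2*1*(-36) = 3 - 2*(-36) = 3 + 72 = 75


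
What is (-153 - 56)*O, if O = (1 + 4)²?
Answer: -5225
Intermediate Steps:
O = 25 (O = 5² = 25)
(-153 - 56)*O = (-153 - 56)*25 = -209*25 = -5225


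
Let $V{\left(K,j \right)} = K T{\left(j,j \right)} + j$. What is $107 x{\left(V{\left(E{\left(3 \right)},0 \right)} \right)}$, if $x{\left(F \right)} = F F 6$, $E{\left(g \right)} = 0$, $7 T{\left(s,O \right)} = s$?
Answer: $0$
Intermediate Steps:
$T{\left(s,O \right)} = \frac{s}{7}$
$V{\left(K,j \right)} = j + \frac{K j}{7}$ ($V{\left(K,j \right)} = K \frac{j}{7} + j = \frac{K j}{7} + j = j + \frac{K j}{7}$)
$x{\left(F \right)} = 6 F^{2}$ ($x{\left(F \right)} = F^{2} \cdot 6 = 6 F^{2}$)
$107 x{\left(V{\left(E{\left(3 \right)},0 \right)} \right)} = 107 \cdot 6 \left(\frac{1}{7} \cdot 0 \left(7 + 0\right)\right)^{2} = 107 \cdot 6 \left(\frac{1}{7} \cdot 0 \cdot 7\right)^{2} = 107 \cdot 6 \cdot 0^{2} = 107 \cdot 6 \cdot 0 = 107 \cdot 0 = 0$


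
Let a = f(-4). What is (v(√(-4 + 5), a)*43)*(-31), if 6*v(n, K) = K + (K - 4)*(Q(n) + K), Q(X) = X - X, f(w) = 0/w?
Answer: 0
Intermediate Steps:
f(w) = 0
Q(X) = 0
a = 0
v(n, K) = K/6 + K*(-4 + K)/6 (v(n, K) = (K + (K - 4)*(0 + K))/6 = (K + (-4 + K)*K)/6 = (K + K*(-4 + K))/6 = K/6 + K*(-4 + K)/6)
(v(√(-4 + 5), a)*43)*(-31) = (((⅙)*0*(-3 + 0))*43)*(-31) = (((⅙)*0*(-3))*43)*(-31) = (0*43)*(-31) = 0*(-31) = 0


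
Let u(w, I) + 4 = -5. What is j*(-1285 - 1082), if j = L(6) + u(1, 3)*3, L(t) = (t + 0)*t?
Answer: -21303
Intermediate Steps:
u(w, I) = -9 (u(w, I) = -4 - 5 = -9)
L(t) = t**2 (L(t) = t*t = t**2)
j = 9 (j = 6**2 - 9*3 = 36 - 27 = 9)
j*(-1285 - 1082) = 9*(-1285 - 1082) = 9*(-2367) = -21303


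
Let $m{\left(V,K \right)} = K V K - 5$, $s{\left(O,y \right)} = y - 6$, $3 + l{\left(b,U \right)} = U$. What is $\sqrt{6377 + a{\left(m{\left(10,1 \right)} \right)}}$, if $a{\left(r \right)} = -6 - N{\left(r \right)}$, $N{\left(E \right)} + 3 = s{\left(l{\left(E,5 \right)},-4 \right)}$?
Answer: $4 \sqrt{399} \approx 79.9$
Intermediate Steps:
$l{\left(b,U \right)} = -3 + U$
$s{\left(O,y \right)} = -6 + y$ ($s{\left(O,y \right)} = y - 6 = -6 + y$)
$N{\left(E \right)} = -13$ ($N{\left(E \right)} = -3 - 10 = -13$)
$m{\left(V,K \right)} = -5 + V K^{2}$ ($m{\left(V,K \right)} = V K^{2} - 5 = -5 + V K^{2}$)
$a{\left(r \right)} = 7$ ($a{\left(r \right)} = -6 - -13 = -6 + 13 = 7$)
$\sqrt{6377 + a{\left(m{\left(10,1 \right)} \right)}} = \sqrt{6377 + 7} = \sqrt{6384} = 4 \sqrt{399}$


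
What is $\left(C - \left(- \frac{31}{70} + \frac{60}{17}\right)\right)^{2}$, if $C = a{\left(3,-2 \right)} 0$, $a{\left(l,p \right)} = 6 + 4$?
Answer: $\frac{13490929}{1416100} \approx 9.5268$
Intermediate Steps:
$a{\left(l,p \right)} = 10$
$C = 0$ ($C = 10 \cdot 0 = 0$)
$\left(C - \left(- \frac{31}{70} + \frac{60}{17}\right)\right)^{2} = \left(0 - \left(- \frac{31}{70} + \frac{60}{17}\right)\right)^{2} = \left(0 - \frac{3673}{1190}\right)^{2} = \left(- \frac{3673}{1190}\right)^{2} = \frac{13490929}{1416100}$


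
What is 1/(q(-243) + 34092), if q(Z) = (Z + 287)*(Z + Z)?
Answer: 1/12708 ≈ 7.8691e-5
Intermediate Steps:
q(Z) = 2*Z*(287 + Z) (q(Z) = (287 + Z)*(2*Z) = 2*Z*(287 + Z))
1/(q(-243) + 34092) = 1/(2*(-243)*(287 - 243) + 34092) = 1/(2*(-243)*44 + 34092) = 1/(-21384 + 34092) = 1/12708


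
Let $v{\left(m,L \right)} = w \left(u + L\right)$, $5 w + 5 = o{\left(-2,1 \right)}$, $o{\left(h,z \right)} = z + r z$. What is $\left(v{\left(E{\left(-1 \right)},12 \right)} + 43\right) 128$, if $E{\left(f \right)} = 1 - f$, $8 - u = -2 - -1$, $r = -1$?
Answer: $2816$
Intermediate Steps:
$o{\left(h,z \right)} = 0$ ($o{\left(h,z \right)} = z - z = 0$)
$w = -1$ ($w = -1 + \frac{1}{5} \cdot 0 = -1 + 0 = -1$)
$u = 9$ ($u = 8 - \left(-2 - -1\right) = 8 - \left(-2 + 1\right) = 8 - -1 = 8 + 1 = 9$)
$v{\left(m,L \right)} = -9 - L$ ($v{\left(m,L \right)} = - (9 + L) = -9 - L$)
$\left(v{\left(E{\left(-1 \right)},12 \right)} + 43\right) 128 = \left(\left(-9 - 12\right) + 43\right) 128 = \left(-21 + 43\right) 128 = 22 \cdot 128 = 2816$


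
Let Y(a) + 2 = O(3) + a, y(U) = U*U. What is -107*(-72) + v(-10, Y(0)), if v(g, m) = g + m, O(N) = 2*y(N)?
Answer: 7710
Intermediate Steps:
y(U) = U²
O(N) = 2*N²
Y(a) = 16 + a (Y(a) = -2 + (2*3² + a) = -2 + (2*9 + a) = -2 + (18 + a) = 16 + a)
-107*(-72) + v(-10, Y(0)) = -107*(-72) + (-10 + (16 + 0)) = 7704 + (-10 + 16) = 7704 + 6 = 7710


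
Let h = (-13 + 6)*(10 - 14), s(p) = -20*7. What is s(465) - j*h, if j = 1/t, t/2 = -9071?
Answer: -1269926/9071 ≈ -140.00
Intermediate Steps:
t = -18142 (t = 2*(-9071) = -18142)
s(p) = -140
j = -1/18142 (j = 1/(-18142) = -1/18142 ≈ -5.5121e-5)
h = 28 (h = -7*(-4) = 28)
s(465) - j*h = -140 - (-1)*28/18142 = -140 - 1*(-14/9071) = -140 + 14/9071 = -1269926/9071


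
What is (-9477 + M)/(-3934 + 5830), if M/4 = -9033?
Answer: -15203/632 ≈ -24.055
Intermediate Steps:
M = -36132 (M = 4*(-9033) = -36132)
(-9477 + M)/(-3934 + 5830) = (-9477 - 36132)/(-3934 + 5830) = -45609/1896 = -45609*1/1896 = -15203/632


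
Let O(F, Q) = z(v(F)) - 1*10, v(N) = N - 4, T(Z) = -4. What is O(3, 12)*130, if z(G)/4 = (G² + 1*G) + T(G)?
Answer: -3380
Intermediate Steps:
v(N) = -4 + N
z(G) = -16 + 4*G + 4*G² (z(G) = 4*((G² + 1*G) - 4) = 4*((G² + G) - 4) = 4*((G + G²) - 4) = 4*(-4 + G + G²) = -16 + 4*G + 4*G²)
O(F, Q) = -42 + 4*F + 4*(-4 + F)² (O(F, Q) = (-16 + 4*(-4 + F) + 4*(-4 + F)²) - 1*10 = (-16 + (-16 + 4*F) + 4*(-4 + F)²) - 10 = (-32 + 4*F + 4*(-4 + F)²) - 10 = -42 + 4*F + 4*(-4 + F)²)
O(3, 12)*130 = (22 - 28*3 + 4*3²)*130 = (22 - 84 + 4*9)*130 = (22 - 84 + 36)*130 = -26*130 = -3380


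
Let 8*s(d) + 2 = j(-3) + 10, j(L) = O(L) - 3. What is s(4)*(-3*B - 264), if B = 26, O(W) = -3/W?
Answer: -513/2 ≈ -256.50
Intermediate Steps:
j(L) = -3 - 3/L (j(L) = -3/L - 3 = -3 - 3/L)
s(d) = ¾ (s(d) = -¼ + ((-3 - 3/(-3)) + 10)/8 = -¼ + ((-3 - 3*(-⅓)) + 10)/8 = -¼ + ((-3 + 1) + 10)/8 = -¼ + (-2 + 10)/8 = -¼ + (⅛)*8 = -¼ + 1 = ¾)
s(4)*(-3*B - 264) = 3*(-3*26 - 264)/4 = 3*(-78 - 264)/4 = (¾)*(-342) = -513/2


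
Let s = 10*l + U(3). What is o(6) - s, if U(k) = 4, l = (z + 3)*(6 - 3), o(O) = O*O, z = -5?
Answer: 92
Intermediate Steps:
o(O) = O**2
l = -6 (l = (-5 + 3)*(6 - 3) = -2*3 = -6)
s = -56 (s = 10*(-6) + 4 = -60 + 4 = -56)
o(6) - s = 6**2 - 1*(-56) = 36 + 56 = 92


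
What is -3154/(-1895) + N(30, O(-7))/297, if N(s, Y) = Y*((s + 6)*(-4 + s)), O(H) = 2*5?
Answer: 2074882/62535 ≈ 33.180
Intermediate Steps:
O(H) = 10
N(s, Y) = Y*(-4 + s)*(6 + s) (N(s, Y) = Y*((6 + s)*(-4 + s)) = Y*((-4 + s)*(6 + s)) = Y*(-4 + s)*(6 + s))
-3154/(-1895) + N(30, O(-7))/297 = -3154/(-1895) + (10*(-24 + 30² + 2*30))/297 = -3154*(-1/1895) + (10*(-24 + 900 + 60))*(1/297) = 3154/1895 + (10*936)*(1/297) = 3154/1895 + 9360*(1/297) = 3154/1895 + 1040/33 = 2074882/62535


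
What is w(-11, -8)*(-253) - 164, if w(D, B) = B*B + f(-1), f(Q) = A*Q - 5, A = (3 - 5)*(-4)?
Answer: -13067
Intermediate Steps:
A = 8 (A = -2*(-4) = 8)
f(Q) = -5 + 8*Q (f(Q) = 8*Q - 5 = -5 + 8*Q)
w(D, B) = -13 + B**2 (w(D, B) = B*B + (-5 + 8*(-1)) = B**2 + (-5 - 8) = B**2 - 13 = -13 + B**2)
w(-11, -8)*(-253) - 164 = (-13 + (-8)**2)*(-253) - 164 = (-13 + 64)*(-253) - 164 = 51*(-253) - 164 = -12903 - 164 = -13067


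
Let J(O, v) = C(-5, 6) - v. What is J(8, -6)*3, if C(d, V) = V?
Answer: 36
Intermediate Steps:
J(O, v) = 6 - v
J(8, -6)*3 = (6 - 1*(-6))*3 = (6 + 6)*3 = 12*3 = 36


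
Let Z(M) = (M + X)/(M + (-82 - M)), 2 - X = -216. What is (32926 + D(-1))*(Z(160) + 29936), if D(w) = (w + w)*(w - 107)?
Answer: 40671431554/41 ≈ 9.9199e+8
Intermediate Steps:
D(w) = 2*w*(-107 + w) (D(w) = (2*w)*(-107 + w) = 2*w*(-107 + w))
X = 218 (X = 2 - 1*(-216) = 2 + 216 = 218)
Z(M) = -109/41 - M/82 (Z(M) = (M + 218)/(M + (-82 - M)) = (218 + M)/(-82) = (218 + M)*(-1/82) = -109/41 - M/82)
(32926 + D(-1))*(Z(160) + 29936) = (32926 + 2*(-1)*(-107 - 1))*((-109/41 - 1/82*160) + 29936) = (32926 + 2*(-1)*(-108))*((-109/41 - 80/41) + 29936) = (32926 + 216)*(-189/41 + 29936) = 33142*(1227187/41) = 40671431554/41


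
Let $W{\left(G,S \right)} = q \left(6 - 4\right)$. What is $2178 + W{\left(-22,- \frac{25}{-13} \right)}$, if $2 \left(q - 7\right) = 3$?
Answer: $2195$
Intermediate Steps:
$q = \frac{17}{2}$ ($q = 7 + \frac{1}{2} \cdot 3 = 7 + \frac{3}{2} = \frac{17}{2} \approx 8.5$)
$W{\left(G,S \right)} = 17$ ($W{\left(G,S \right)} = \frac{17 \left(6 - 4\right)}{2} = \frac{17}{2} \cdot 2 = 17$)
$2178 + W{\left(-22,- \frac{25}{-13} \right)} = 2178 + 17 = 2195$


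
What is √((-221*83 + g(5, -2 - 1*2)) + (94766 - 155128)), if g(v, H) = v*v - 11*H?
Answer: 2*I*√19659 ≈ 280.42*I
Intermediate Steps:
g(v, H) = v² - 11*H
√((-221*83 + g(5, -2 - 1*2)) + (94766 - 155128)) = √((-221*83 + (5² - 11*(-2 - 1*2))) + (94766 - 155128)) = √((-18343 + (25 - 11*(-2 - 2))) - 60362) = √((-18343 + (25 - 11*(-4))) - 60362) = √((-18343 + (25 + 44)) - 60362) = √((-18343 + 69) - 60362) = √(-18274 - 60362) = √(-78636) = 2*I*√19659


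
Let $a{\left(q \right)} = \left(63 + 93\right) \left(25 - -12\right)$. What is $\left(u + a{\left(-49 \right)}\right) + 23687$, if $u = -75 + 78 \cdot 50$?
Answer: $33284$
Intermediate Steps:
$u = 3825$ ($u = -75 + 3900 = 3825$)
$a{\left(q \right)} = 5772$ ($a{\left(q \right)} = 156 \left(25 + 12\right) = 156 \cdot 37 = 5772$)
$\left(u + a{\left(-49 \right)}\right) + 23687 = \left(3825 + 5772\right) + 23687 = 9597 + 23687 = 33284$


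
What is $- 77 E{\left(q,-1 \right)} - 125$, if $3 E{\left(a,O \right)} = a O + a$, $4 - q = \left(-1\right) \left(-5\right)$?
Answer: $-125$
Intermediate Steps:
$q = -1$ ($q = 4 - \left(-1\right) \left(-5\right) = 4 - 5 = -1$)
$E{\left(a,O \right)} = \frac{a}{3} + \frac{O a}{3}$ ($E{\left(a,O \right)} = \frac{a O + a}{3} = \frac{O a + a}{3} = \frac{a + O a}{3} = \frac{a}{3} + \frac{O a}{3}$)
$- 77 E{\left(q,-1 \right)} - 125 = - 77 \cdot \frac{1}{3} \left(-1\right) \left(1 - 1\right) - 125 = - 77 \cdot \frac{1}{3} \left(-1\right) 0 - 125 = \left(-77\right) 0 - 125 = 0 - 125 = -125$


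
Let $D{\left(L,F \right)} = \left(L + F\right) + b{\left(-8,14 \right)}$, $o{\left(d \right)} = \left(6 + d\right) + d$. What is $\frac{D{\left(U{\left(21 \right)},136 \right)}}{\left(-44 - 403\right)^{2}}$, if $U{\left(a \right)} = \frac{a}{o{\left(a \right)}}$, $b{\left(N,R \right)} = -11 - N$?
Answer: $\frac{2135}{3196944} \approx 0.00066783$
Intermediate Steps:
$o{\left(d \right)} = 6 + 2 d$
$U{\left(a \right)} = \frac{a}{6 + 2 a}$
$D{\left(L,F \right)} = -3 + F + L$ ($D{\left(L,F \right)} = \left(L + F\right) - 3 = \left(F + L\right) + \left(-11 + 8\right) = \left(F + L\right) - 3 = -3 + F + L$)
$\frac{D{\left(U{\left(21 \right)},136 \right)}}{\left(-44 - 403\right)^{2}} = \frac{-3 + 136 + \frac{1}{2} \cdot 21 \frac{1}{3 + 21}}{\left(-44 - 403\right)^{2}} = \frac{-3 + 136 + \frac{1}{2} \cdot 21 \cdot \frac{1}{24}}{\left(-447\right)^{2}} = \frac{-3 + 136 + \frac{1}{2} \cdot 21 \cdot \frac{1}{24}}{199809} = \left(-3 + 136 + \frac{7}{16}\right) \frac{1}{199809} = \frac{2135}{16} \cdot \frac{1}{199809} = \frac{2135}{3196944}$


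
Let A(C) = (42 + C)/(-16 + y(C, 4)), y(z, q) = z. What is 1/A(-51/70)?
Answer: -1171/2889 ≈ -0.40533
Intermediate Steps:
A(C) = (42 + C)/(-16 + C)
1/A(-51/70) = 1/((42 - 51/70)/(-16 - 51/70)) = 1/((2889/70)/(-1171/70)) = 1/(-70/1171*2889/70) = 1/(-2889/1171) = -1171/2889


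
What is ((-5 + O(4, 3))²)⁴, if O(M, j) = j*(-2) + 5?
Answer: 1679616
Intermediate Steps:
O(M, j) = 5 - 2*j (O(M, j) = -2*j + 5 = 5 - 2*j)
((-5 + O(4, 3))²)⁴ = ((-5 + (5 - 2*3))²)⁴ = ((-5 + (5 - 6))²)⁴ = ((-5 - 1)²)⁴ = ((-6)²)⁴ = 36⁴ = 1679616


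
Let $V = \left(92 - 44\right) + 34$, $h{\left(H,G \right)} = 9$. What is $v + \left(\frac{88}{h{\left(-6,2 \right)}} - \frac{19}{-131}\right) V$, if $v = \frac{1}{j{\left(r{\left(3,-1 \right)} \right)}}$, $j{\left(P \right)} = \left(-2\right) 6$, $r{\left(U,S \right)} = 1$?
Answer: $\frac{3836879}{4716} \approx 813.59$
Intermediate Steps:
$j{\left(P \right)} = -12$
$V = 82$ ($V = 48 + 34 = 82$)
$v = - \frac{1}{12}$ ($v = \frac{1}{-12} = - \frac{1}{12} \approx -0.083333$)
$v + \left(\frac{88}{h{\left(-6,2 \right)}} - \frac{19}{-131}\right) V = - \frac{1}{12} + \left(\frac{88}{9} - \frac{19}{-131}\right) 82 = - \frac{1}{12} + \left(88 \cdot \frac{1}{9} - - \frac{19}{131}\right) 82 = - \frac{1}{12} + \left(\frac{88}{9} + \frac{19}{131}\right) 82 = - \frac{1}{12} + \frac{11699}{1179} \cdot 82 = - \frac{1}{12} + \frac{959318}{1179} = \frac{3836879}{4716}$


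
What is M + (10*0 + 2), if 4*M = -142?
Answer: -67/2 ≈ -33.500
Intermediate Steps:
M = -71/2 (M = (¼)*(-142) = -71/2 ≈ -35.500)
M + (10*0 + 2) = -71/2 + (10*0 + 2) = -71/2 + (0 + 2) = -71/2 + 2 = -67/2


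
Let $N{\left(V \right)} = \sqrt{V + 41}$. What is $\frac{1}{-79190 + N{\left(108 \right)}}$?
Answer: $- \frac{79190}{6271055951} - \frac{\sqrt{149}}{6271055951} \approx -1.263 \cdot 10^{-5}$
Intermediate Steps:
$N{\left(V \right)} = \sqrt{41 + V}$
$\frac{1}{-79190 + N{\left(108 \right)}} = \frac{1}{-79190 + \sqrt{41 + 108}} = \frac{1}{-79190 + \sqrt{149}}$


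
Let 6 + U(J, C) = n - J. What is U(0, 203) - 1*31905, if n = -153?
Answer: -32064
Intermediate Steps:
U(J, C) = -159 - J (U(J, C) = -6 + (-153 - J) = -159 - J)
U(0, 203) - 1*31905 = (-159 - 1*0) - 1*31905 = (-159 + 0) - 31905 = -159 - 31905 = -32064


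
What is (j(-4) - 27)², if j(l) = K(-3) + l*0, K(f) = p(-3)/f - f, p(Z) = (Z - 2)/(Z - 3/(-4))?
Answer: 446224/729 ≈ 612.10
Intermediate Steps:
p(Z) = (-2 + Z)/(¾ + Z) (p(Z) = (-2 + Z)/(Z - 3*(-¼)) = (-2 + Z)/(Z + ¾) = (-2 + Z)/(¾ + Z))
K(f) = -f + 20/(9*f) (K(f) = (4*(-2 - 3)/(3 + 4*(-3)))/f - f = (4*(-5)/(3 - 12))/f - f = (4*(-5)/(-9))/f - f = (4*(-⅑)*(-5))/f - f = 20/(9*f) - f = -f + 20/(9*f))
j(l) = 61/27 (j(l) = (-1*(-3) + (20/9)/(-3)) + l*0 = (3 + (20/9)*(-⅓)) + 0 = (3 - 20/27) + 0 = 61/27 + 0 = 61/27)
(j(-4) - 27)² = (61/27 - 27)² = (-668/27)² = 446224/729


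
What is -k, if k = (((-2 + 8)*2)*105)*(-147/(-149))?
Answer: -185220/149 ≈ -1243.1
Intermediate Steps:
k = 185220/149 (k = ((6*2)*105)*(-147*(-1/149)) = (12*105)*(147/149) = 1260*(147/149) = 185220/149 ≈ 1243.1)
-k = -1*185220/149 = -185220/149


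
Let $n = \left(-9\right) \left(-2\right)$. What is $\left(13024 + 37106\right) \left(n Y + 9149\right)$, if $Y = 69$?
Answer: $520900830$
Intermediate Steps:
$n = 18$
$\left(13024 + 37106\right) \left(n Y + 9149\right) = \left(13024 + 37106\right) \left(18 \cdot 69 + 9149\right) = 50130 \left(1242 + 9149\right) = 50130 \cdot 10391 = 520900830$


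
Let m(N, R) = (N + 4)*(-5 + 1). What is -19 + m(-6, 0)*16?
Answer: 109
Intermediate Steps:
m(N, R) = -16 - 4*N (m(N, R) = (4 + N)*(-4) = -16 - 4*N)
-19 + m(-6, 0)*16 = -19 + (-16 - 4*(-6))*16 = -19 + (-16 + 24)*16 = -19 + 8*16 = -19 + 128 = 109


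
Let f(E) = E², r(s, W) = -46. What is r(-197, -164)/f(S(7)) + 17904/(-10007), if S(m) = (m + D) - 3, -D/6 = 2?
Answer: -803089/320224 ≈ -2.5079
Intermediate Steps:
D = -12 (D = -6*2 = -12)
S(m) = -15 + m (S(m) = (m - 12) - 3 = (-12 + m) - 3 = -15 + m)
r(-197, -164)/f(S(7)) + 17904/(-10007) = -46/(-15 + 7)² + 17904/(-10007) = -46/((-8)²) + 17904*(-1/10007) = -46/64 - 17904/10007 = -46*1/64 - 17904/10007 = -23/32 - 17904/10007 = -803089/320224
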